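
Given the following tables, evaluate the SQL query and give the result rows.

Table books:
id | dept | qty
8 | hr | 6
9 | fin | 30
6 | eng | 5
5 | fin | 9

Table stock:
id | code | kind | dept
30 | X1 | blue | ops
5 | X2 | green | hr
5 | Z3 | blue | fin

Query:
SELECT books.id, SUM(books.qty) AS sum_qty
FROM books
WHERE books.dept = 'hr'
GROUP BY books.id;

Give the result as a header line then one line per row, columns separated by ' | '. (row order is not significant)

After WHERE (1 rows):
books.id | books.dept | books.qty
8 | hr | 6
After GROUP BY (1 rows):
books.id | sum_qty
8 | 6

== RESULT ==
books.id | sum_qty
8 | 6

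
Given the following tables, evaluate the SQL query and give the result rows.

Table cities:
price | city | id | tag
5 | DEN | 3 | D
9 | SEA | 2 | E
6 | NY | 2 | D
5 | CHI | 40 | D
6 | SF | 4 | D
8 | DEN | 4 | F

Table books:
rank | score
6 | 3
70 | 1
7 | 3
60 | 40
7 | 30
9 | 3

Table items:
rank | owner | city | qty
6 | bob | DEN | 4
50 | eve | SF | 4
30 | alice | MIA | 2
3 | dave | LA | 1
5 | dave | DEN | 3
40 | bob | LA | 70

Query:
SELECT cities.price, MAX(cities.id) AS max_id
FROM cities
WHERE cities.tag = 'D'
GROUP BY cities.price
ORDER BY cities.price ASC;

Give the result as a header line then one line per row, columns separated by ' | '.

After WHERE (4 rows):
cities.price | cities.city | cities.id | cities.tag
5 | DEN | 3 | D
6 | NY | 2 | D
5 | CHI | 40 | D
6 | SF | 4 | D
After GROUP BY (2 rows):
cities.price | max_id
5 | 40
6 | 4
After ORDER BY (2 rows):
cities.price | max_id
5 | 40
6 | 4

== RESULT ==
cities.price | max_id
5 | 40
6 | 4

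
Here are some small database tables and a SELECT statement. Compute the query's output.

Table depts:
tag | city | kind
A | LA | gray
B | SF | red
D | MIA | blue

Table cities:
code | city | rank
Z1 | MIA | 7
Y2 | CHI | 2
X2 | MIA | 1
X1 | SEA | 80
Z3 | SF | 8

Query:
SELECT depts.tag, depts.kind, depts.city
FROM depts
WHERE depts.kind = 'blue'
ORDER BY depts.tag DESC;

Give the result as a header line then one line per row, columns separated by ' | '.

== RESULT ==
depts.tag | depts.kind | depts.city
D | blue | MIA

Derivation:
After WHERE (1 rows):
depts.tag | depts.city | depts.kind
D | MIA | blue
After SELECT (1 rows):
depts.tag | depts.kind | depts.city
D | blue | MIA
After ORDER BY (1 rows):
depts.tag | depts.kind | depts.city
D | blue | MIA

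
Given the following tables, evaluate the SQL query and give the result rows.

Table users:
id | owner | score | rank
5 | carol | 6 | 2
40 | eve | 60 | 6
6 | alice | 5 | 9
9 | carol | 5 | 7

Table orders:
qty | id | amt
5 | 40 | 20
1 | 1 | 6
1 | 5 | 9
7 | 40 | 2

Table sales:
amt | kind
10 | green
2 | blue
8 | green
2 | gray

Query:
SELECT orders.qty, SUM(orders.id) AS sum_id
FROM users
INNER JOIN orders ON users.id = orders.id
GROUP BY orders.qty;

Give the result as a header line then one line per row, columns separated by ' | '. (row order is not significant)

After JOIN orders (3 rows):
users.id | users.owner | users.score | users.rank | orders.qty | orders.id | orders.amt
5 | carol | 6 | 2 | 1 | 5 | 9
40 | eve | 60 | 6 | 5 | 40 | 20
40 | eve | 60 | 6 | 7 | 40 | 2
After GROUP BY (3 rows):
orders.qty | sum_id
1 | 5
5 | 40
7 | 40

== RESULT ==
orders.qty | sum_id
1 | 5
5 | 40
7 | 40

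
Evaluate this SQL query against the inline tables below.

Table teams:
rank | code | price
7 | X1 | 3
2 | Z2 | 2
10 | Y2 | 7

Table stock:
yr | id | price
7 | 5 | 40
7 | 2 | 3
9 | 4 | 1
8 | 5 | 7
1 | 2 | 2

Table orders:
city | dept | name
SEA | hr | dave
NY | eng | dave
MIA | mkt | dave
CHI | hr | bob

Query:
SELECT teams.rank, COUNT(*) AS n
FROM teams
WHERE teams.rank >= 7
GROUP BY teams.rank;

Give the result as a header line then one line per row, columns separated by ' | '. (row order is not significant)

After WHERE (2 rows):
teams.rank | teams.code | teams.price
7 | X1 | 3
10 | Y2 | 7
After GROUP BY (2 rows):
teams.rank | n
7 | 1
10 | 1

== RESULT ==
teams.rank | n
7 | 1
10 | 1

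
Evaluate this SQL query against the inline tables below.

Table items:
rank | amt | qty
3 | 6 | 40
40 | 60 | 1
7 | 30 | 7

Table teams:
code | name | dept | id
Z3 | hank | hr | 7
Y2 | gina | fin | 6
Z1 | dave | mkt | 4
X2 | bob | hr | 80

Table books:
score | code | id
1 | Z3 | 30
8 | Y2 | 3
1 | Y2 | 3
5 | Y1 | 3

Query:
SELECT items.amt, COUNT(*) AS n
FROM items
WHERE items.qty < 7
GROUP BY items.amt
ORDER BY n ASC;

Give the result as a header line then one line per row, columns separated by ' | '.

After WHERE (1 rows):
items.rank | items.amt | items.qty
40 | 60 | 1
After GROUP BY (1 rows):
items.amt | n
60 | 1
After ORDER BY (1 rows):
items.amt | n
60 | 1

== RESULT ==
items.amt | n
60 | 1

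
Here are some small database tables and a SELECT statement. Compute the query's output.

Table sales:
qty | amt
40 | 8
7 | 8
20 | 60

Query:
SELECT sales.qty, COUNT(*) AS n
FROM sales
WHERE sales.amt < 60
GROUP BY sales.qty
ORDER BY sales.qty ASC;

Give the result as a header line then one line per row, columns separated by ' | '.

== RESULT ==
sales.qty | n
7 | 1
40 | 1

Derivation:
After WHERE (2 rows):
sales.qty | sales.amt
40 | 8
7 | 8
After GROUP BY (2 rows):
sales.qty | n
40 | 1
7 | 1
After ORDER BY (2 rows):
sales.qty | n
7 | 1
40 | 1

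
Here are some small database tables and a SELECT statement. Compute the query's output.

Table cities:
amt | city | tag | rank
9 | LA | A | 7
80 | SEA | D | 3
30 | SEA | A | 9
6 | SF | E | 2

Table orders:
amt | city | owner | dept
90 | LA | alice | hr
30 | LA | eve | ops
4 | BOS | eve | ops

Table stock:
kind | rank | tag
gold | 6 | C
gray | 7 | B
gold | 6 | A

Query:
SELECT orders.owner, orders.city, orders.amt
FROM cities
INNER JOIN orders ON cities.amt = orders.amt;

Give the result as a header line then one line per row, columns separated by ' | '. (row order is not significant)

== RESULT ==
orders.owner | orders.city | orders.amt
eve | LA | 30

Derivation:
After JOIN orders (1 rows):
cities.amt | cities.city | cities.tag | cities.rank | orders.amt | orders.city | orders.owner | orders.dept
30 | SEA | A | 9 | 30 | LA | eve | ops
After SELECT (1 rows):
orders.owner | orders.city | orders.amt
eve | LA | 30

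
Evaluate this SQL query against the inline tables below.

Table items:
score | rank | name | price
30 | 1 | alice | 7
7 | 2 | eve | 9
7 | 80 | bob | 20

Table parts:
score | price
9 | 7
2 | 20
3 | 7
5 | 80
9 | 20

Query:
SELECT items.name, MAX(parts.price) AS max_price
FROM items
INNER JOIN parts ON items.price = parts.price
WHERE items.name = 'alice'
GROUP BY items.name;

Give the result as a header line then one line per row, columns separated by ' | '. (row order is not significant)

== RESULT ==
items.name | max_price
alice | 7

Derivation:
After JOIN parts (4 rows):
items.score | items.rank | items.name | items.price | parts.score | parts.price
30 | 1 | alice | 7 | 9 | 7
30 | 1 | alice | 7 | 3 | 7
7 | 80 | bob | 20 | 2 | 20
7 | 80 | bob | 20 | 9 | 20
After WHERE (2 rows):
items.score | items.rank | items.name | items.price | parts.score | parts.price
30 | 1 | alice | 7 | 9 | 7
30 | 1 | alice | 7 | 3 | 7
After GROUP BY (1 rows):
items.name | max_price
alice | 7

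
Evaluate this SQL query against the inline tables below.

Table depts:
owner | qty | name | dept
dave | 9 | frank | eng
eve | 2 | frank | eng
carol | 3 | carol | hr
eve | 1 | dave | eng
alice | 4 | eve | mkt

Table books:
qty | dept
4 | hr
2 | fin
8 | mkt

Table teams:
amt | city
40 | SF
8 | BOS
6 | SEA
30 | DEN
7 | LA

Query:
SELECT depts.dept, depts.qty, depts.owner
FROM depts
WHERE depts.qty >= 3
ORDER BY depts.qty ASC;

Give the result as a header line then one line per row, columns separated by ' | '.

After WHERE (3 rows):
depts.owner | depts.qty | depts.name | depts.dept
dave | 9 | frank | eng
carol | 3 | carol | hr
alice | 4 | eve | mkt
After SELECT (3 rows):
depts.dept | depts.qty | depts.owner
eng | 9 | dave
hr | 3 | carol
mkt | 4 | alice
After ORDER BY (3 rows):
depts.dept | depts.qty | depts.owner
hr | 3 | carol
mkt | 4 | alice
eng | 9 | dave

== RESULT ==
depts.dept | depts.qty | depts.owner
hr | 3 | carol
mkt | 4 | alice
eng | 9 | dave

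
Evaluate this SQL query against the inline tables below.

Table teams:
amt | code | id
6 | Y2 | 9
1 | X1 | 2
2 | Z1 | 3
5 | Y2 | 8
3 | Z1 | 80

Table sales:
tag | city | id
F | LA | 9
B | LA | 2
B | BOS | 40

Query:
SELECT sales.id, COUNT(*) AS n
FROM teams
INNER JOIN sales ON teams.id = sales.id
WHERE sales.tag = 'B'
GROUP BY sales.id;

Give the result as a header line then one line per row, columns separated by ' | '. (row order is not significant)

== RESULT ==
sales.id | n
2 | 1

Derivation:
After JOIN sales (2 rows):
teams.amt | teams.code | teams.id | sales.tag | sales.city | sales.id
6 | Y2 | 9 | F | LA | 9
1 | X1 | 2 | B | LA | 2
After WHERE (1 rows):
teams.amt | teams.code | teams.id | sales.tag | sales.city | sales.id
1 | X1 | 2 | B | LA | 2
After GROUP BY (1 rows):
sales.id | n
2 | 1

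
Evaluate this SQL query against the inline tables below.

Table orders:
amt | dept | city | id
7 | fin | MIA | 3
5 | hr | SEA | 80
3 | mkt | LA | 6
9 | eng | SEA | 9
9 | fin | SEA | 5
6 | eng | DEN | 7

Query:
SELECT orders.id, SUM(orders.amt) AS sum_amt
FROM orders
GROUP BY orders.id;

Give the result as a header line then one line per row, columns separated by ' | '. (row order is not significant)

== RESULT ==
orders.id | sum_amt
3 | 7
80 | 5
6 | 3
9 | 9
5 | 9
7 | 6

Derivation:
After GROUP BY (6 rows):
orders.id | sum_amt
3 | 7
80 | 5
6 | 3
9 | 9
5 | 9
7 | 6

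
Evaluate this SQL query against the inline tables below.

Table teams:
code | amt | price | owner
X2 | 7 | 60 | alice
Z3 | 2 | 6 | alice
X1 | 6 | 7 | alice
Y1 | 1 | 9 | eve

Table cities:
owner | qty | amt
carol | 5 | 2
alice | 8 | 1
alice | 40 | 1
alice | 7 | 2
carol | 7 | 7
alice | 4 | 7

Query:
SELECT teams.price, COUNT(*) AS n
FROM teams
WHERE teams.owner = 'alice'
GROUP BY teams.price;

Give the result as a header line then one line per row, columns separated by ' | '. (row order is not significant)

== RESULT ==
teams.price | n
60 | 1
6 | 1
7 | 1

Derivation:
After WHERE (3 rows):
teams.code | teams.amt | teams.price | teams.owner
X2 | 7 | 60 | alice
Z3 | 2 | 6 | alice
X1 | 6 | 7 | alice
After GROUP BY (3 rows):
teams.price | n
60 | 1
6 | 1
7 | 1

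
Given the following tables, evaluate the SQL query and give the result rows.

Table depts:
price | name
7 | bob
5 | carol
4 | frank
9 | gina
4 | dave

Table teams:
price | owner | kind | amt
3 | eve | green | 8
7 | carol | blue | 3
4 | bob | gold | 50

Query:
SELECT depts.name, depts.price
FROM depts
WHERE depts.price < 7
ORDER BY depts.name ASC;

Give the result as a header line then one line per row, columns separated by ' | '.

After WHERE (3 rows):
depts.price | depts.name
5 | carol
4 | frank
4 | dave
After SELECT (3 rows):
depts.name | depts.price
carol | 5
frank | 4
dave | 4
After ORDER BY (3 rows):
depts.name | depts.price
carol | 5
dave | 4
frank | 4

== RESULT ==
depts.name | depts.price
carol | 5
dave | 4
frank | 4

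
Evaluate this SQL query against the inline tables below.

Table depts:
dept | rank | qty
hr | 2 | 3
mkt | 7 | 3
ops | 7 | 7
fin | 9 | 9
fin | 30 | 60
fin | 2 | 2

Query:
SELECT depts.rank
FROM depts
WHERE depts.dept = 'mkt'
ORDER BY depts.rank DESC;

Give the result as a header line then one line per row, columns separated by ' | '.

== RESULT ==
depts.rank
7

Derivation:
After WHERE (1 rows):
depts.dept | depts.rank | depts.qty
mkt | 7 | 3
After SELECT (1 rows):
depts.rank
7
After ORDER BY (1 rows):
depts.rank
7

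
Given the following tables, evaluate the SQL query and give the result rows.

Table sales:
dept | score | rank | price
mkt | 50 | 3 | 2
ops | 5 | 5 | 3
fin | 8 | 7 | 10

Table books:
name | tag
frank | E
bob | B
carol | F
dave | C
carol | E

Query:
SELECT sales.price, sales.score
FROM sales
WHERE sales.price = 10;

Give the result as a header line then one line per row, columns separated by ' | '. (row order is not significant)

== RESULT ==
sales.price | sales.score
10 | 8

Derivation:
After WHERE (1 rows):
sales.dept | sales.score | sales.rank | sales.price
fin | 8 | 7 | 10
After SELECT (1 rows):
sales.price | sales.score
10 | 8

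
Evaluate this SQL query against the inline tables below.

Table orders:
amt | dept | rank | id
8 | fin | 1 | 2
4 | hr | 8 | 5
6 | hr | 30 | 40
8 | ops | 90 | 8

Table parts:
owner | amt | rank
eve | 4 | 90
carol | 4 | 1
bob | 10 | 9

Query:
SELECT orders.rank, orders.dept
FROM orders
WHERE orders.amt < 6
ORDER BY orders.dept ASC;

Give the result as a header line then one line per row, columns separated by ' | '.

== RESULT ==
orders.rank | orders.dept
8 | hr

Derivation:
After WHERE (1 rows):
orders.amt | orders.dept | orders.rank | orders.id
4 | hr | 8 | 5
After SELECT (1 rows):
orders.rank | orders.dept
8 | hr
After ORDER BY (1 rows):
orders.rank | orders.dept
8 | hr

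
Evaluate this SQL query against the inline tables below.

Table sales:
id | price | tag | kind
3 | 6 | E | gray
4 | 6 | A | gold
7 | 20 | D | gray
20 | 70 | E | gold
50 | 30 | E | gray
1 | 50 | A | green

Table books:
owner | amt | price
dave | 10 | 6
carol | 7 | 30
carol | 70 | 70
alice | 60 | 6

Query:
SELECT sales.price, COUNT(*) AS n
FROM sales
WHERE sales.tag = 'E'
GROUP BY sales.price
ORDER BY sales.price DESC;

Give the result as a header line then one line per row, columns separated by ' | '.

== RESULT ==
sales.price | n
70 | 1
30 | 1
6 | 1

Derivation:
After WHERE (3 rows):
sales.id | sales.price | sales.tag | sales.kind
3 | 6 | E | gray
20 | 70 | E | gold
50 | 30 | E | gray
After GROUP BY (3 rows):
sales.price | n
6 | 1
70 | 1
30 | 1
After ORDER BY (3 rows):
sales.price | n
70 | 1
30 | 1
6 | 1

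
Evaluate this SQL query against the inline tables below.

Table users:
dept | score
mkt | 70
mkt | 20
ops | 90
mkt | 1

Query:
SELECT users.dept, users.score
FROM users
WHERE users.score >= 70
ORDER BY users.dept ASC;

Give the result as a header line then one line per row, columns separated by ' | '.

== RESULT ==
users.dept | users.score
mkt | 70
ops | 90

Derivation:
After WHERE (2 rows):
users.dept | users.score
mkt | 70
ops | 90
After SELECT (2 rows):
users.dept | users.score
mkt | 70
ops | 90
After ORDER BY (2 rows):
users.dept | users.score
mkt | 70
ops | 90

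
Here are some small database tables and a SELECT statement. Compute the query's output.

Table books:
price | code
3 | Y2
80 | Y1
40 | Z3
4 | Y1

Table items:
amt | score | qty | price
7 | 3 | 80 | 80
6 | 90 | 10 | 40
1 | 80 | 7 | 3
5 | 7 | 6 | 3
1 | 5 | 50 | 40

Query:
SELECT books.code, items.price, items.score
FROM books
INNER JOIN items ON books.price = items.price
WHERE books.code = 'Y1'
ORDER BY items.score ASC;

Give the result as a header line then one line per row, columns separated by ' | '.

After JOIN items (5 rows):
books.price | books.code | items.amt | items.score | items.qty | items.price
3 | Y2 | 1 | 80 | 7 | 3
3 | Y2 | 5 | 7 | 6 | 3
80 | Y1 | 7 | 3 | 80 | 80
40 | Z3 | 6 | 90 | 10 | 40
40 | Z3 | 1 | 5 | 50 | 40
After WHERE (1 rows):
books.price | books.code | items.amt | items.score | items.qty | items.price
80 | Y1 | 7 | 3 | 80 | 80
After SELECT (1 rows):
books.code | items.price | items.score
Y1 | 80 | 3
After ORDER BY (1 rows):
books.code | items.price | items.score
Y1 | 80 | 3

== RESULT ==
books.code | items.price | items.score
Y1 | 80 | 3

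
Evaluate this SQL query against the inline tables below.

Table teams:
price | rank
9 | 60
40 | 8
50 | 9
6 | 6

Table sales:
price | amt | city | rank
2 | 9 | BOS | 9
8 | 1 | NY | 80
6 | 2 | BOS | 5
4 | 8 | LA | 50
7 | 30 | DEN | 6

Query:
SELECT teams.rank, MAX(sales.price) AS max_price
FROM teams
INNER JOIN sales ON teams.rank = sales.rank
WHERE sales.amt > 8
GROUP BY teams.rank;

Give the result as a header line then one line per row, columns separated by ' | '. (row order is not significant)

After JOIN sales (2 rows):
teams.price | teams.rank | sales.price | sales.amt | sales.city | sales.rank
50 | 9 | 2 | 9 | BOS | 9
6 | 6 | 7 | 30 | DEN | 6
After WHERE (2 rows):
teams.price | teams.rank | sales.price | sales.amt | sales.city | sales.rank
50 | 9 | 2 | 9 | BOS | 9
6 | 6 | 7 | 30 | DEN | 6
After GROUP BY (2 rows):
teams.rank | max_price
9 | 2
6 | 7

== RESULT ==
teams.rank | max_price
9 | 2
6 | 7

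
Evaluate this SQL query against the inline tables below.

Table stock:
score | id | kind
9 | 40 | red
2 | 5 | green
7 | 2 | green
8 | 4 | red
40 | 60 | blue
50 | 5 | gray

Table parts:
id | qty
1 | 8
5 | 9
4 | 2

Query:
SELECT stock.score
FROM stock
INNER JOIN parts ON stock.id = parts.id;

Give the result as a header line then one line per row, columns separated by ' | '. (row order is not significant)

== RESULT ==
stock.score
2
8
50

Derivation:
After JOIN parts (3 rows):
stock.score | stock.id | stock.kind | parts.id | parts.qty
2 | 5 | green | 5 | 9
8 | 4 | red | 4 | 2
50 | 5 | gray | 5 | 9
After SELECT (3 rows):
stock.score
2
8
50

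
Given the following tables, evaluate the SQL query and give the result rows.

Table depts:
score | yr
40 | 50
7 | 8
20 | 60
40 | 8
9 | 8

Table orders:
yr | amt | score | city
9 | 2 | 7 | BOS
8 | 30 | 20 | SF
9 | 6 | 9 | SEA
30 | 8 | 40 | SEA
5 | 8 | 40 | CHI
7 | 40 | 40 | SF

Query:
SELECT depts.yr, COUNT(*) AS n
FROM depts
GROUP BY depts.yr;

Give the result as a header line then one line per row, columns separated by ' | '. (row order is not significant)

== RESULT ==
depts.yr | n
50 | 1
8 | 3
60 | 1

Derivation:
After GROUP BY (3 rows):
depts.yr | n
50 | 1
8 | 3
60 | 1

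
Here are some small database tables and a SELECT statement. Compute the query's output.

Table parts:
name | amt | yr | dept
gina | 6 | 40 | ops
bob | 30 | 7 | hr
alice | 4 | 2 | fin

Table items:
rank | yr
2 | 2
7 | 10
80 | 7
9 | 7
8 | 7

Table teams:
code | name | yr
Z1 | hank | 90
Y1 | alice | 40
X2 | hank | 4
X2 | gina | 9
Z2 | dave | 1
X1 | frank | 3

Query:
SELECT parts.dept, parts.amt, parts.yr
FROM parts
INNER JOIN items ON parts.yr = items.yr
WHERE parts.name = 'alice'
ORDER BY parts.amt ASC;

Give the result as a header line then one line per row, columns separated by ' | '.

== RESULT ==
parts.dept | parts.amt | parts.yr
fin | 4 | 2

Derivation:
After JOIN items (4 rows):
parts.name | parts.amt | parts.yr | parts.dept | items.rank | items.yr
bob | 30 | 7 | hr | 80 | 7
bob | 30 | 7 | hr | 9 | 7
bob | 30 | 7 | hr | 8 | 7
alice | 4 | 2 | fin | 2 | 2
After WHERE (1 rows):
parts.name | parts.amt | parts.yr | parts.dept | items.rank | items.yr
alice | 4 | 2 | fin | 2 | 2
After SELECT (1 rows):
parts.dept | parts.amt | parts.yr
fin | 4 | 2
After ORDER BY (1 rows):
parts.dept | parts.amt | parts.yr
fin | 4 | 2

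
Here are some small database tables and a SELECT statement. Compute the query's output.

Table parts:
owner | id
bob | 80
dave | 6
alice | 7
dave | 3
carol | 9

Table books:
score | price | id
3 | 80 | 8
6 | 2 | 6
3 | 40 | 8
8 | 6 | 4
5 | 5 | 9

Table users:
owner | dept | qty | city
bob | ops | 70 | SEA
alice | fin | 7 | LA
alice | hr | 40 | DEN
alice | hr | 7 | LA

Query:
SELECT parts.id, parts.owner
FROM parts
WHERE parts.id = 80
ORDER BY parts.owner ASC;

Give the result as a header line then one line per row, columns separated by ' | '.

After WHERE (1 rows):
parts.owner | parts.id
bob | 80
After SELECT (1 rows):
parts.id | parts.owner
80 | bob
After ORDER BY (1 rows):
parts.id | parts.owner
80 | bob

== RESULT ==
parts.id | parts.owner
80 | bob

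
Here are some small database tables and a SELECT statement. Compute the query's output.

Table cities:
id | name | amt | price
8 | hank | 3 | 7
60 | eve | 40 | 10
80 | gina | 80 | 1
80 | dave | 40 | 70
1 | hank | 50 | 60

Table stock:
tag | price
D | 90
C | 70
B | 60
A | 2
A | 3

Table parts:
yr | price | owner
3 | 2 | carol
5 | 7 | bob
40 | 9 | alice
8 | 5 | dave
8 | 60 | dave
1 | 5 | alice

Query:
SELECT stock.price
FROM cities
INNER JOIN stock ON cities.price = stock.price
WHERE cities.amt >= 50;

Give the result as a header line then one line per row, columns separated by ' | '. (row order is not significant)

== RESULT ==
stock.price
60

Derivation:
After JOIN stock (2 rows):
cities.id | cities.name | cities.amt | cities.price | stock.tag | stock.price
80 | dave | 40 | 70 | C | 70
1 | hank | 50 | 60 | B | 60
After WHERE (1 rows):
cities.id | cities.name | cities.amt | cities.price | stock.tag | stock.price
1 | hank | 50 | 60 | B | 60
After SELECT (1 rows):
stock.price
60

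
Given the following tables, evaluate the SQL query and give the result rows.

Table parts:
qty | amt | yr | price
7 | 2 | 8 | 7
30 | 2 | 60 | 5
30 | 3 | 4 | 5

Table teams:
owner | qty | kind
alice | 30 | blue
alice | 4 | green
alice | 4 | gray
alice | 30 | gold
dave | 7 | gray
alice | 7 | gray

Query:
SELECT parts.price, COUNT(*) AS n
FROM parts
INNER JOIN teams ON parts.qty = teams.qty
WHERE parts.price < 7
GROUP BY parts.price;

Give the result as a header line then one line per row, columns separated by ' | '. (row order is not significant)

== RESULT ==
parts.price | n
5 | 4

Derivation:
After JOIN teams (6 rows):
parts.qty | parts.amt | parts.yr | parts.price | teams.owner | teams.qty | teams.kind
7 | 2 | 8 | 7 | dave | 7 | gray
7 | 2 | 8 | 7 | alice | 7 | gray
30 | 2 | 60 | 5 | alice | 30 | blue
30 | 2 | 60 | 5 | alice | 30 | gold
30 | 3 | 4 | 5 | alice | 30 | blue
30 | 3 | 4 | 5 | alice | 30 | gold
After WHERE (4 rows):
parts.qty | parts.amt | parts.yr | parts.price | teams.owner | teams.qty | teams.kind
30 | 2 | 60 | 5 | alice | 30 | blue
30 | 2 | 60 | 5 | alice | 30 | gold
30 | 3 | 4 | 5 | alice | 30 | blue
30 | 3 | 4 | 5 | alice | 30 | gold
After GROUP BY (1 rows):
parts.price | n
5 | 4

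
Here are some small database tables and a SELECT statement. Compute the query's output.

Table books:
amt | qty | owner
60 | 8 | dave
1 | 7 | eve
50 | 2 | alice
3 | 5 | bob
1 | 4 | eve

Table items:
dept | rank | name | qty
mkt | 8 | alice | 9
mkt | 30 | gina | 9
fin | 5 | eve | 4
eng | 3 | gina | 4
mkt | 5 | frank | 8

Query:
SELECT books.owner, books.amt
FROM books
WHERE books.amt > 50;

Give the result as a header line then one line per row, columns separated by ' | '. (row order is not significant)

== RESULT ==
books.owner | books.amt
dave | 60

Derivation:
After WHERE (1 rows):
books.amt | books.qty | books.owner
60 | 8 | dave
After SELECT (1 rows):
books.owner | books.amt
dave | 60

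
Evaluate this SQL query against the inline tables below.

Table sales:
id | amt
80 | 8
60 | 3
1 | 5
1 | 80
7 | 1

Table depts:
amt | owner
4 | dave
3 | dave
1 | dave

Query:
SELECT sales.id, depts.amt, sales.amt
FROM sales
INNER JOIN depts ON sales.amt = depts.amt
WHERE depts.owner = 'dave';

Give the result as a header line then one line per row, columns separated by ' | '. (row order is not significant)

After JOIN depts (2 rows):
sales.id | sales.amt | depts.amt | depts.owner
60 | 3 | 3 | dave
7 | 1 | 1 | dave
After WHERE (2 rows):
sales.id | sales.amt | depts.amt | depts.owner
60 | 3 | 3 | dave
7 | 1 | 1 | dave
After SELECT (2 rows):
sales.id | depts.amt | sales.amt
60 | 3 | 3
7 | 1 | 1

== RESULT ==
sales.id | depts.amt | sales.amt
60 | 3 | 3
7 | 1 | 1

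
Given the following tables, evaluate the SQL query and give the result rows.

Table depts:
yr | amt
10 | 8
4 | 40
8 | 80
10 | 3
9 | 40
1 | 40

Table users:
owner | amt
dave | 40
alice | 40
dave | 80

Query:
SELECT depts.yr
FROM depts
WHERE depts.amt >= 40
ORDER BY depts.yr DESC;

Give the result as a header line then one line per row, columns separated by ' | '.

After WHERE (4 rows):
depts.yr | depts.amt
4 | 40
8 | 80
9 | 40
1 | 40
After SELECT (4 rows):
depts.yr
4
8
9
1
After ORDER BY (4 rows):
depts.yr
9
8
4
1

== RESULT ==
depts.yr
9
8
4
1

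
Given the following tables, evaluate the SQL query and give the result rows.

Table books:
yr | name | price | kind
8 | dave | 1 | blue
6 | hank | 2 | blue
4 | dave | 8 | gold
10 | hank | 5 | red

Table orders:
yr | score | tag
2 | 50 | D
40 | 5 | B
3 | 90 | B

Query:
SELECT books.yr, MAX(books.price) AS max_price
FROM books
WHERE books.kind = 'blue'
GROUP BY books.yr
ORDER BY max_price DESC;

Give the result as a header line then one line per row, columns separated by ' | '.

== RESULT ==
books.yr | max_price
6 | 2
8 | 1

Derivation:
After WHERE (2 rows):
books.yr | books.name | books.price | books.kind
8 | dave | 1 | blue
6 | hank | 2 | blue
After GROUP BY (2 rows):
books.yr | max_price
8 | 1
6 | 2
After ORDER BY (2 rows):
books.yr | max_price
6 | 2
8 | 1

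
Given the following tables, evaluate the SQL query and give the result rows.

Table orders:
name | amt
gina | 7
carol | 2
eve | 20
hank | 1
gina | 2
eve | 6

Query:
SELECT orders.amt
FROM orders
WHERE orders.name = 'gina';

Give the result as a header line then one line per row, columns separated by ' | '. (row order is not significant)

== RESULT ==
orders.amt
7
2

Derivation:
After WHERE (2 rows):
orders.name | orders.amt
gina | 7
gina | 2
After SELECT (2 rows):
orders.amt
7
2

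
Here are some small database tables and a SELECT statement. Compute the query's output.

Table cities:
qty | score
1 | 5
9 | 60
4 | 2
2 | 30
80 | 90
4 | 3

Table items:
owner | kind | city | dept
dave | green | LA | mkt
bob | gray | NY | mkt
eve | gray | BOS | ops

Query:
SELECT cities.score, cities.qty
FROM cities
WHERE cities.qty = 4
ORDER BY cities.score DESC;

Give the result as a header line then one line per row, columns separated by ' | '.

After WHERE (2 rows):
cities.qty | cities.score
4 | 2
4 | 3
After SELECT (2 rows):
cities.score | cities.qty
2 | 4
3 | 4
After ORDER BY (2 rows):
cities.score | cities.qty
3 | 4
2 | 4

== RESULT ==
cities.score | cities.qty
3 | 4
2 | 4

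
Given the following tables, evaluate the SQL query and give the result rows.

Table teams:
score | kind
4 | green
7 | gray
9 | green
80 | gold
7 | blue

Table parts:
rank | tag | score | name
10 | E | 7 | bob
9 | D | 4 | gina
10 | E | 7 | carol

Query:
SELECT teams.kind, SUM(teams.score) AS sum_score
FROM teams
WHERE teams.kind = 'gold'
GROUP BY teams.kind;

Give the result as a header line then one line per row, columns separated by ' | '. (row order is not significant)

After WHERE (1 rows):
teams.score | teams.kind
80 | gold
After GROUP BY (1 rows):
teams.kind | sum_score
gold | 80

== RESULT ==
teams.kind | sum_score
gold | 80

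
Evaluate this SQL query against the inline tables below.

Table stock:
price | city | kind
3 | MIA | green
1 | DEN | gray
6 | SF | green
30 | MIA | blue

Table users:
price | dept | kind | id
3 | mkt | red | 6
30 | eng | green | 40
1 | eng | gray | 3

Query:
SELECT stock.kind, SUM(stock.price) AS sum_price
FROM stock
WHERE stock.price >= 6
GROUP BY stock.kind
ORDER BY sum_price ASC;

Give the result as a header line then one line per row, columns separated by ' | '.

== RESULT ==
stock.kind | sum_price
green | 6
blue | 30

Derivation:
After WHERE (2 rows):
stock.price | stock.city | stock.kind
6 | SF | green
30 | MIA | blue
After GROUP BY (2 rows):
stock.kind | sum_price
green | 6
blue | 30
After ORDER BY (2 rows):
stock.kind | sum_price
green | 6
blue | 30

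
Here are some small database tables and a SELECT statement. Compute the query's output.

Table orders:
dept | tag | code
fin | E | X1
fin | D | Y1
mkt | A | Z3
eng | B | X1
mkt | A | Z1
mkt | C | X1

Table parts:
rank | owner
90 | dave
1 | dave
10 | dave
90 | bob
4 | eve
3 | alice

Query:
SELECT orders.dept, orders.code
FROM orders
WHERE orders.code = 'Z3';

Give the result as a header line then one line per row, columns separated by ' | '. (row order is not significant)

After WHERE (1 rows):
orders.dept | orders.tag | orders.code
mkt | A | Z3
After SELECT (1 rows):
orders.dept | orders.code
mkt | Z3

== RESULT ==
orders.dept | orders.code
mkt | Z3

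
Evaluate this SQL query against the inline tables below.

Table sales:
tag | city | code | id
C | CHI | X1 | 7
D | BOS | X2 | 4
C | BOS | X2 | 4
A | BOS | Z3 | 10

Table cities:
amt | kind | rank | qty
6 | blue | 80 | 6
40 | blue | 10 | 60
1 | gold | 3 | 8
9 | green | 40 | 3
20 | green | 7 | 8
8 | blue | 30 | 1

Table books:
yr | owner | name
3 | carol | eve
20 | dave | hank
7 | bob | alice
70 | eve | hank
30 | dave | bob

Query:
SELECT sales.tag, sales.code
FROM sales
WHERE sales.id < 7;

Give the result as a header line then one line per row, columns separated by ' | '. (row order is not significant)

== RESULT ==
sales.tag | sales.code
D | X2
C | X2

Derivation:
After WHERE (2 rows):
sales.tag | sales.city | sales.code | sales.id
D | BOS | X2 | 4
C | BOS | X2 | 4
After SELECT (2 rows):
sales.tag | sales.code
D | X2
C | X2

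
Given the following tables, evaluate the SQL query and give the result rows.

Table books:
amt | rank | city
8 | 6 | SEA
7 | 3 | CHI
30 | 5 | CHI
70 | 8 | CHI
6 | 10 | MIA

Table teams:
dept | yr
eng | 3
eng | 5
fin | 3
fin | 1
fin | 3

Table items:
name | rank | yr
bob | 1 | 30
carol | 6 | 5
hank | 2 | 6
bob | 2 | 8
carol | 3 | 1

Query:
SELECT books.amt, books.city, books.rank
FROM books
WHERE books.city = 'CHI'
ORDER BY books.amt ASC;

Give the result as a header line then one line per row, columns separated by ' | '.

After WHERE (3 rows):
books.amt | books.rank | books.city
7 | 3 | CHI
30 | 5 | CHI
70 | 8 | CHI
After SELECT (3 rows):
books.amt | books.city | books.rank
7 | CHI | 3
30 | CHI | 5
70 | CHI | 8
After ORDER BY (3 rows):
books.amt | books.city | books.rank
7 | CHI | 3
30 | CHI | 5
70 | CHI | 8

== RESULT ==
books.amt | books.city | books.rank
7 | CHI | 3
30 | CHI | 5
70 | CHI | 8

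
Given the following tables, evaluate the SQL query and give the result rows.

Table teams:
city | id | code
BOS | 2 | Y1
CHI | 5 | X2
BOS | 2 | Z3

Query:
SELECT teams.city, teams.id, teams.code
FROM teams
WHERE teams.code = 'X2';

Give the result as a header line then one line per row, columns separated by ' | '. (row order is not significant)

== RESULT ==
teams.city | teams.id | teams.code
CHI | 5 | X2

Derivation:
After WHERE (1 rows):
teams.city | teams.id | teams.code
CHI | 5 | X2
After SELECT (1 rows):
teams.city | teams.id | teams.code
CHI | 5 | X2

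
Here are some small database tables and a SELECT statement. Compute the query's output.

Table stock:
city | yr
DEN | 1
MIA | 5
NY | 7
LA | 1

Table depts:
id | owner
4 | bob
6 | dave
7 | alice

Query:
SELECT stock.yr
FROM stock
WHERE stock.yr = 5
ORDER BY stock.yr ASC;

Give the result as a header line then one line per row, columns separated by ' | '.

== RESULT ==
stock.yr
5

Derivation:
After WHERE (1 rows):
stock.city | stock.yr
MIA | 5
After SELECT (1 rows):
stock.yr
5
After ORDER BY (1 rows):
stock.yr
5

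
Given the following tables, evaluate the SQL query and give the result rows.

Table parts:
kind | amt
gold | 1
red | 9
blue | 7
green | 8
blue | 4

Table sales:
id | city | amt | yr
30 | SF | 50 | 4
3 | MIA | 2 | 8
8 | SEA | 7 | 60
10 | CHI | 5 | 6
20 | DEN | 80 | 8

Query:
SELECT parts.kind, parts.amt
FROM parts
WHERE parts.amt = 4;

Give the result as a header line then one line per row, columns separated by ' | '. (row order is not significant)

== RESULT ==
parts.kind | parts.amt
blue | 4

Derivation:
After WHERE (1 rows):
parts.kind | parts.amt
blue | 4
After SELECT (1 rows):
parts.kind | parts.amt
blue | 4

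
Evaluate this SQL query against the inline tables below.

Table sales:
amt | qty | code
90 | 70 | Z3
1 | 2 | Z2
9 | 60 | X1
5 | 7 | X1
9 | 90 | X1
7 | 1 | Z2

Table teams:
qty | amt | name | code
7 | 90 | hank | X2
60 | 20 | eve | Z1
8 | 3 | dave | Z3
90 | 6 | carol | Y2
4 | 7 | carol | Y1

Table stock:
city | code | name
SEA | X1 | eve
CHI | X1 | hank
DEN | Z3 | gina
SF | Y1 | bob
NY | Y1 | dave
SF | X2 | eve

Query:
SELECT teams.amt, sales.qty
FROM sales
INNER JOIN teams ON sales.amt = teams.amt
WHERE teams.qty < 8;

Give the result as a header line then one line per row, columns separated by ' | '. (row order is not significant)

== RESULT ==
teams.amt | sales.qty
90 | 70
7 | 1

Derivation:
After JOIN teams (2 rows):
sales.amt | sales.qty | sales.code | teams.qty | teams.amt | teams.name | teams.code
90 | 70 | Z3 | 7 | 90 | hank | X2
7 | 1 | Z2 | 4 | 7 | carol | Y1
After WHERE (2 rows):
sales.amt | sales.qty | sales.code | teams.qty | teams.amt | teams.name | teams.code
90 | 70 | Z3 | 7 | 90 | hank | X2
7 | 1 | Z2 | 4 | 7 | carol | Y1
After SELECT (2 rows):
teams.amt | sales.qty
90 | 70
7 | 1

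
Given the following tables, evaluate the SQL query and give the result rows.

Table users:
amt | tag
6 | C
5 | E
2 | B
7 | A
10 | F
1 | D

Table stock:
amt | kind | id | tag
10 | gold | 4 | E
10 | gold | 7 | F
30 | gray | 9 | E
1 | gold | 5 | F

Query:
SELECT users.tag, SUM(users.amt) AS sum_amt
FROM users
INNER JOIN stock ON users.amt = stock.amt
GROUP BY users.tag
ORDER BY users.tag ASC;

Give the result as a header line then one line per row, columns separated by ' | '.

== RESULT ==
users.tag | sum_amt
D | 1
F | 20

Derivation:
After JOIN stock (3 rows):
users.amt | users.tag | stock.amt | stock.kind | stock.id | stock.tag
10 | F | 10 | gold | 4 | E
10 | F | 10 | gold | 7 | F
1 | D | 1 | gold | 5 | F
After GROUP BY (2 rows):
users.tag | sum_amt
F | 20
D | 1
After ORDER BY (2 rows):
users.tag | sum_amt
D | 1
F | 20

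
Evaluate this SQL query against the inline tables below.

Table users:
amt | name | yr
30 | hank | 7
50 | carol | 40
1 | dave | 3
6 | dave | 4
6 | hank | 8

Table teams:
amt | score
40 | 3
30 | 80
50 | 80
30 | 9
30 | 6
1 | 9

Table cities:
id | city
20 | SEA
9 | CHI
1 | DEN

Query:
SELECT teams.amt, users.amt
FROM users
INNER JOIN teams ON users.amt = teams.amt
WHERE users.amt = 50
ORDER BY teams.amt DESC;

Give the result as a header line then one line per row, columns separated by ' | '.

After JOIN teams (5 rows):
users.amt | users.name | users.yr | teams.amt | teams.score
30 | hank | 7 | 30 | 80
30 | hank | 7 | 30 | 9
30 | hank | 7 | 30 | 6
50 | carol | 40 | 50 | 80
1 | dave | 3 | 1 | 9
After WHERE (1 rows):
users.amt | users.name | users.yr | teams.amt | teams.score
50 | carol | 40 | 50 | 80
After SELECT (1 rows):
teams.amt | users.amt
50 | 50
After ORDER BY (1 rows):
teams.amt | users.amt
50 | 50

== RESULT ==
teams.amt | users.amt
50 | 50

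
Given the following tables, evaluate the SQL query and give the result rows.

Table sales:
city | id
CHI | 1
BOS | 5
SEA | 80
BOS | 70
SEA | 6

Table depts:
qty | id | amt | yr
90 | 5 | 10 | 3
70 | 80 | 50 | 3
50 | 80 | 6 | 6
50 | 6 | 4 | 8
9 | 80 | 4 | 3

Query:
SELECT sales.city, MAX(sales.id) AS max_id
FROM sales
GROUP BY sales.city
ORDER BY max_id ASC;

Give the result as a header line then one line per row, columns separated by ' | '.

After GROUP BY (3 rows):
sales.city | max_id
CHI | 1
BOS | 70
SEA | 80
After ORDER BY (3 rows):
sales.city | max_id
CHI | 1
BOS | 70
SEA | 80

== RESULT ==
sales.city | max_id
CHI | 1
BOS | 70
SEA | 80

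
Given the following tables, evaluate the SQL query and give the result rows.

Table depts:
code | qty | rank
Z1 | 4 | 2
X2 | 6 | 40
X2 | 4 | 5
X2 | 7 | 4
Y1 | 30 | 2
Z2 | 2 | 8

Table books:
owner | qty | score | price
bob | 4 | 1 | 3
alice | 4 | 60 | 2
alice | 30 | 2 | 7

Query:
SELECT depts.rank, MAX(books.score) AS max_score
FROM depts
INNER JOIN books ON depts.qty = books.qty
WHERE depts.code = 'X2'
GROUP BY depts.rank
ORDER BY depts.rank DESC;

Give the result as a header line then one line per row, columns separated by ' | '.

After JOIN books (5 rows):
depts.code | depts.qty | depts.rank | books.owner | books.qty | books.score | books.price
Z1 | 4 | 2 | bob | 4 | 1 | 3
Z1 | 4 | 2 | alice | 4 | 60 | 2
X2 | 4 | 5 | bob | 4 | 1 | 3
X2 | 4 | 5 | alice | 4 | 60 | 2
Y1 | 30 | 2 | alice | 30 | 2 | 7
After WHERE (2 rows):
depts.code | depts.qty | depts.rank | books.owner | books.qty | books.score | books.price
X2 | 4 | 5 | bob | 4 | 1 | 3
X2 | 4 | 5 | alice | 4 | 60 | 2
After GROUP BY (1 rows):
depts.rank | max_score
5 | 60
After ORDER BY (1 rows):
depts.rank | max_score
5 | 60

== RESULT ==
depts.rank | max_score
5 | 60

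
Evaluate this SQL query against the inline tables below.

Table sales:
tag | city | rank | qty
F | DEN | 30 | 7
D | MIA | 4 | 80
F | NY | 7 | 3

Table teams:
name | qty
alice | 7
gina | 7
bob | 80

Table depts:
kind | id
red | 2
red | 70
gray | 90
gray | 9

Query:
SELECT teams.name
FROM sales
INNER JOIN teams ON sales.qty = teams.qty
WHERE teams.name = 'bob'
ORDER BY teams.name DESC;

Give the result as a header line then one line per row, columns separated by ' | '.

After JOIN teams (3 rows):
sales.tag | sales.city | sales.rank | sales.qty | teams.name | teams.qty
F | DEN | 30 | 7 | alice | 7
F | DEN | 30 | 7 | gina | 7
D | MIA | 4 | 80 | bob | 80
After WHERE (1 rows):
sales.tag | sales.city | sales.rank | sales.qty | teams.name | teams.qty
D | MIA | 4 | 80 | bob | 80
After SELECT (1 rows):
teams.name
bob
After ORDER BY (1 rows):
teams.name
bob

== RESULT ==
teams.name
bob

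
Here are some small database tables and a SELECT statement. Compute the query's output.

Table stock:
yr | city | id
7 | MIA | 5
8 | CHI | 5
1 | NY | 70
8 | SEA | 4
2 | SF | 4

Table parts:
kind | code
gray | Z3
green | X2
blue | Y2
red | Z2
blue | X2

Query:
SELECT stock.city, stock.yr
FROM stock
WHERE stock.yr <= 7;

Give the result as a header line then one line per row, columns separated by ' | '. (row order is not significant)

After WHERE (3 rows):
stock.yr | stock.city | stock.id
7 | MIA | 5
1 | NY | 70
2 | SF | 4
After SELECT (3 rows):
stock.city | stock.yr
MIA | 7
NY | 1
SF | 2

== RESULT ==
stock.city | stock.yr
MIA | 7
NY | 1
SF | 2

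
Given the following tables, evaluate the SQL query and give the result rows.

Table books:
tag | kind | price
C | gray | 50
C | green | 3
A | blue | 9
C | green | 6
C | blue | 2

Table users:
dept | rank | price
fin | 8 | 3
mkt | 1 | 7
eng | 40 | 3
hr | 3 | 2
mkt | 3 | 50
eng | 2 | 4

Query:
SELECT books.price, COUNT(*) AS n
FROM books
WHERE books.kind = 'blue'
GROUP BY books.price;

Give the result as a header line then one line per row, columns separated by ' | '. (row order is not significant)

== RESULT ==
books.price | n
9 | 1
2 | 1

Derivation:
After WHERE (2 rows):
books.tag | books.kind | books.price
A | blue | 9
C | blue | 2
After GROUP BY (2 rows):
books.price | n
9 | 1
2 | 1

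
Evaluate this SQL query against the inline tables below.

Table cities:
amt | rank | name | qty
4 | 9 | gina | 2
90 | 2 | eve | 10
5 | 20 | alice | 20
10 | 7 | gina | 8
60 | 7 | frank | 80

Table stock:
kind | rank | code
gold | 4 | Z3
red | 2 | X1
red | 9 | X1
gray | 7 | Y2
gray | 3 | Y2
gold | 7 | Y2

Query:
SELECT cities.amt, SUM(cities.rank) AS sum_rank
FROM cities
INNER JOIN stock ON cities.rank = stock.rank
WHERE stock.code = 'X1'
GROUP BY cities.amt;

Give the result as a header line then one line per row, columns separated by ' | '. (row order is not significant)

== RESULT ==
cities.amt | sum_rank
4 | 9
90 | 2

Derivation:
After JOIN stock (6 rows):
cities.amt | cities.rank | cities.name | cities.qty | stock.kind | stock.rank | stock.code
4 | 9 | gina | 2 | red | 9 | X1
90 | 2 | eve | 10 | red | 2 | X1
10 | 7 | gina | 8 | gray | 7 | Y2
10 | 7 | gina | 8 | gold | 7 | Y2
60 | 7 | frank | 80 | gray | 7 | Y2
60 | 7 | frank | 80 | gold | 7 | Y2
After WHERE (2 rows):
cities.amt | cities.rank | cities.name | cities.qty | stock.kind | stock.rank | stock.code
4 | 9 | gina | 2 | red | 9 | X1
90 | 2 | eve | 10 | red | 2 | X1
After GROUP BY (2 rows):
cities.amt | sum_rank
4 | 9
90 | 2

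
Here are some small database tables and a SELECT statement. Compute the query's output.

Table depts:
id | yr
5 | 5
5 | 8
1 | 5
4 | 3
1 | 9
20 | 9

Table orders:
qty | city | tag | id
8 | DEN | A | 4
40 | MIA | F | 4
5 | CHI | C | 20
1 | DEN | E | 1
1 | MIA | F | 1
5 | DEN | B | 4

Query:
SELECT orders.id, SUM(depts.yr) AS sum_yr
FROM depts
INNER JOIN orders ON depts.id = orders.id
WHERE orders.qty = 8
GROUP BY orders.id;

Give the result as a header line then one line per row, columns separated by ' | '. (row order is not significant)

== RESULT ==
orders.id | sum_yr
4 | 3

Derivation:
After JOIN orders (8 rows):
depts.id | depts.yr | orders.qty | orders.city | orders.tag | orders.id
1 | 5 | 1 | DEN | E | 1
1 | 5 | 1 | MIA | F | 1
4 | 3 | 8 | DEN | A | 4
4 | 3 | 40 | MIA | F | 4
4 | 3 | 5 | DEN | B | 4
1 | 9 | 1 | DEN | E | 1
1 | 9 | 1 | MIA | F | 1
20 | 9 | 5 | CHI | C | 20
After WHERE (1 rows):
depts.id | depts.yr | orders.qty | orders.city | orders.tag | orders.id
4 | 3 | 8 | DEN | A | 4
After GROUP BY (1 rows):
orders.id | sum_yr
4 | 3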